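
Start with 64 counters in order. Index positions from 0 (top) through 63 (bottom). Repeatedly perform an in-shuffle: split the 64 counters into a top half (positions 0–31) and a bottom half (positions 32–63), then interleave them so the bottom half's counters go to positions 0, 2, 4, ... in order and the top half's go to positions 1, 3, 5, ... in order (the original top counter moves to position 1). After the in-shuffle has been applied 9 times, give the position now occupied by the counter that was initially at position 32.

Track the counter's position through each in-shuffle:
32 → 0 → 1 → 3 → 7 → 15 → 31 → 63 → 62 → 60

60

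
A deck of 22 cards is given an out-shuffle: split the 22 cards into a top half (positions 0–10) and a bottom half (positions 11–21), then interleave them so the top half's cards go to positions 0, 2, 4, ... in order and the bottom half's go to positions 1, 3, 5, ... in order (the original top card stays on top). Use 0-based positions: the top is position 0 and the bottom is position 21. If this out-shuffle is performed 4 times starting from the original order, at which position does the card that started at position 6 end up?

12

Track the card's position through each out-shuffle:
6 → 12 → 3 → 6 → 12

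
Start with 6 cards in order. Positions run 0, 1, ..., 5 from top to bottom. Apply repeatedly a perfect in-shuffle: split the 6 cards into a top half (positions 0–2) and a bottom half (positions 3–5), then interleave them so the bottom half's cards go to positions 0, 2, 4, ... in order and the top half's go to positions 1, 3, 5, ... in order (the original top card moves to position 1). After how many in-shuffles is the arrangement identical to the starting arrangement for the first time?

3

The in-shuffle permutes the 6 positions with cycle lengths [3, 3].
Every card is home exactly when every cycle has completed a whole number of laps, i.e. after lcm(3) = 3 in-shuffles.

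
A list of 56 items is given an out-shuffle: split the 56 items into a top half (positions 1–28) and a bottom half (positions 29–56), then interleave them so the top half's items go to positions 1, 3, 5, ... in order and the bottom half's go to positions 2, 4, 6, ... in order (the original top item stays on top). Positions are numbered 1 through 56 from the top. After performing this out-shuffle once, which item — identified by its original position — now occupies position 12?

34

Work backwards from position 12, undoing one out-shuffle at a time:
12 ← 34
So the item now at position 12 started at position 34.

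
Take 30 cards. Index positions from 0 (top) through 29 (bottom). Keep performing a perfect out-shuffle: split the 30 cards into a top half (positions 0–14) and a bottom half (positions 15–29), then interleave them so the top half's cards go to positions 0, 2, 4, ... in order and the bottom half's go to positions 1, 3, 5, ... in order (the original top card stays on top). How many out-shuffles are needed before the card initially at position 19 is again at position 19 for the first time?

Follow position 19 under repeated out-shuffles:
19 → 9 → 18 → 7 → 14 → 28 → 27 → 25 → ... → 19 (length 28)
It first returns after 28 out-shuffles.

28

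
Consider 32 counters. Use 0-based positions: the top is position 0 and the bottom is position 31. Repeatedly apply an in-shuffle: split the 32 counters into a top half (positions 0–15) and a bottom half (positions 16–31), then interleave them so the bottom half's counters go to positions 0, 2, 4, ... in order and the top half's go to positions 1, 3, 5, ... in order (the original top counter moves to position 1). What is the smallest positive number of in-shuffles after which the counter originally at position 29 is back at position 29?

Follow position 29 under repeated in-shuffles:
29 → 26 → 20 → 8 → 17 → 2 → 5 → 11 → 23 → 14 → 29
It first returns after 10 in-shuffles.

10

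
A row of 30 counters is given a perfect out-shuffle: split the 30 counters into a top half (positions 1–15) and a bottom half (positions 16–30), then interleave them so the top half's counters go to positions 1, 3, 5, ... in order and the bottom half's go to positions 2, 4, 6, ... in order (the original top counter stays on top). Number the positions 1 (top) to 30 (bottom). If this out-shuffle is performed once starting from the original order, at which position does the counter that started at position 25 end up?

Track the counter's position through each out-shuffle:
25 → 20

20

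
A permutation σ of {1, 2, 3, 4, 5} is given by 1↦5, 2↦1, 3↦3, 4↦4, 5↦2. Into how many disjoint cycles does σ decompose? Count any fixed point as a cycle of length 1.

Cycle decomposition: (1 5 2) (3) (4).
3 cycles.

3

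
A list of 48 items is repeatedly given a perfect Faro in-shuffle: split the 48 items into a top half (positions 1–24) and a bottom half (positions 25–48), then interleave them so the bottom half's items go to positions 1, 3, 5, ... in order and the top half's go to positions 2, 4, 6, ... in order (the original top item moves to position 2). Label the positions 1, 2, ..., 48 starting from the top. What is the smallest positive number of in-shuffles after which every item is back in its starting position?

The in-shuffle permutes the 48 positions with cycle lengths [3, 3, 21, 21].
Every item is home exactly when every cycle has completed a whole number of laps, i.e. after lcm(3, 21) = 21 in-shuffles.

21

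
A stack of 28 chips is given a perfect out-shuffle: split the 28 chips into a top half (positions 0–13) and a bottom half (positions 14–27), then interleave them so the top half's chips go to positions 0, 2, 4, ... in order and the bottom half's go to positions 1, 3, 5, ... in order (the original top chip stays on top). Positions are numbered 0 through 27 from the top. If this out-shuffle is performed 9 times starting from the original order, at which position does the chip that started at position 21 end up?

Track the chip's position through each out-shuffle:
21 → 15 → 3 → 6 → 12 → 24 → 21 → 15 → 3 → 6

6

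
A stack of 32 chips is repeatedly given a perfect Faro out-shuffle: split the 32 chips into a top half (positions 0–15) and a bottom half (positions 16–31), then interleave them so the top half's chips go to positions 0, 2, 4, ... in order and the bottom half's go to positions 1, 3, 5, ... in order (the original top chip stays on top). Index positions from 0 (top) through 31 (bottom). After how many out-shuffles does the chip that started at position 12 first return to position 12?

Follow position 12 under repeated out-shuffles:
12 → 24 → 17 → 3 → 6 → 12
It first returns after 5 out-shuffles.

5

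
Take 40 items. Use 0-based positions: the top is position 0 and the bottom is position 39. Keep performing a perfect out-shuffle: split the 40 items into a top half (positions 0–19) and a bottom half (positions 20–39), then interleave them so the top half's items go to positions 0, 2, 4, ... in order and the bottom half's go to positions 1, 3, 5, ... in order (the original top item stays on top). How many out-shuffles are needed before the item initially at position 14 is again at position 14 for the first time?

Follow position 14 under repeated out-shuffles:
14 → 28 → 17 → 34 → 29 → 19 → 38 → 37 → 35 → 31 → 23 → 7 → 14
It first returns after 12 out-shuffles.

12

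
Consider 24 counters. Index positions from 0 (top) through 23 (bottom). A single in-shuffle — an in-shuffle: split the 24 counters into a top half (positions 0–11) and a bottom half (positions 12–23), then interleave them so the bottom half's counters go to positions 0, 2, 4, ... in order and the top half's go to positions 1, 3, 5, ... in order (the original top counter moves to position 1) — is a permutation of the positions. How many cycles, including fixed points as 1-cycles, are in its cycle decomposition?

2

Trace each unvisited position around until it returns:
(0 1 3 7 15 6 ... len 20) (4 9 19 14)
2 cycles in total.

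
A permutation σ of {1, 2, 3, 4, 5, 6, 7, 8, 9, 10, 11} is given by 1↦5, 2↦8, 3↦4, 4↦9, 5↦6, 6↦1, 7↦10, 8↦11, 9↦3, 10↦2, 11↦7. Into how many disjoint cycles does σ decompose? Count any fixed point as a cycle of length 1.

3

Cycle decomposition: (1 5 6) (2 8 11 7 10) (3 4 9).
3 cycles.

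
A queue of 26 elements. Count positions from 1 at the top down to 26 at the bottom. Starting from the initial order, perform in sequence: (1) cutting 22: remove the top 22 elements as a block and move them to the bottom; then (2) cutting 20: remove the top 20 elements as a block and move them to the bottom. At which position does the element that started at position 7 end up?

17

Track the element from position 7 forward through each operation:
  after op 1 (cut 22): 7 → 11
  after op 2 (cut 20): 11 → 17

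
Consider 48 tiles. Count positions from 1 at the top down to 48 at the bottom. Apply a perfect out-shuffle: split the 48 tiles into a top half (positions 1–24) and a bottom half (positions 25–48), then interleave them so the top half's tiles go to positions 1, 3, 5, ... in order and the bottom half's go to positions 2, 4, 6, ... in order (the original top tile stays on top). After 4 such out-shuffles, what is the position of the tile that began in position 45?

Track the tile's position through each out-shuffle:
45 → 42 → 36 → 24 → 47

47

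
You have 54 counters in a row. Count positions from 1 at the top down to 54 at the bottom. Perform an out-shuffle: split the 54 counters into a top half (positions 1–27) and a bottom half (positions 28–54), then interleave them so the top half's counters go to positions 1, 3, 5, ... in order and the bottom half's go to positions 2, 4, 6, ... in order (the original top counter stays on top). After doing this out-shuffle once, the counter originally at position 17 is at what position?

Track the counter's position through each out-shuffle:
17 → 33

33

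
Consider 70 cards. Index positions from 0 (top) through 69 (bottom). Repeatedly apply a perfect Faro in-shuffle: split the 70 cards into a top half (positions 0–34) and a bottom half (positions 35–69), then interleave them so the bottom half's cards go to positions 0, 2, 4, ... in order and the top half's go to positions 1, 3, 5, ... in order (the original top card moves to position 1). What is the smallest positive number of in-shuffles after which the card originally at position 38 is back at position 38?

35

Follow position 38 under repeated in-shuffles:
38 → 6 → 13 → 27 → 55 → 40 → 10 → 21 → ... → 38 (length 35)
It first returns after 35 in-shuffles.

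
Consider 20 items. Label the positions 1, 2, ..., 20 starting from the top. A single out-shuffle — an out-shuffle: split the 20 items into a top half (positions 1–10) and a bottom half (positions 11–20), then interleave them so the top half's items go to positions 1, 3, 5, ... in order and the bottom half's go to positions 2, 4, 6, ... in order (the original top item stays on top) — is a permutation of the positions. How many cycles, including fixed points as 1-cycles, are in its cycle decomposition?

Trace each unvisited position around until it returns:
(1) (2 3 5 9 17 14 ... len 18) (20)
3 cycles in total.

3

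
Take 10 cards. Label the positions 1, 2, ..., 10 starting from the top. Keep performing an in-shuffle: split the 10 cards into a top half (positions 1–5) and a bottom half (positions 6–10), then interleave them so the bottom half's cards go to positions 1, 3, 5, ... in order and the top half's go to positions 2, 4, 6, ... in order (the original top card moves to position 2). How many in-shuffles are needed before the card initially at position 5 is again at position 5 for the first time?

10

Follow position 5 under repeated in-shuffles:
5 → 10 → 9 → 7 → 3 → 6 → 1 → 2 → 4 → 8 → 5
It first returns after 10 in-shuffles.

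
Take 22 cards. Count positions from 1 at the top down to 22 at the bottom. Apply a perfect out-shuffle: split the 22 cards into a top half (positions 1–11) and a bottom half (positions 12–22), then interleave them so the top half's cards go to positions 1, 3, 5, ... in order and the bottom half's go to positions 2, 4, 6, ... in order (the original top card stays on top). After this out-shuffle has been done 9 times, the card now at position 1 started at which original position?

1

Work backwards from position 1, undoing one out-shuffle at a time:
1 ← 1 ← 1 ← 1 ← 1 ← 1 ← 1 ← 1 ← 1 ← 1
So the card now at position 1 started at position 1.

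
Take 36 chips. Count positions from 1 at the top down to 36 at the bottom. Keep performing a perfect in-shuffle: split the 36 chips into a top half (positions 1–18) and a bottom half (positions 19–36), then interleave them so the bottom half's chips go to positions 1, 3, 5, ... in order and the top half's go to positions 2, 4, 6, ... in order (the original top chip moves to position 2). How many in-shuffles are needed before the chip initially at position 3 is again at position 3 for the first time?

Follow position 3 under repeated in-shuffles:
3 → 6 → 12 → 24 → 11 → 22 → 7 → 14 → ... → 3 (length 36)
It first returns after 36 in-shuffles.

36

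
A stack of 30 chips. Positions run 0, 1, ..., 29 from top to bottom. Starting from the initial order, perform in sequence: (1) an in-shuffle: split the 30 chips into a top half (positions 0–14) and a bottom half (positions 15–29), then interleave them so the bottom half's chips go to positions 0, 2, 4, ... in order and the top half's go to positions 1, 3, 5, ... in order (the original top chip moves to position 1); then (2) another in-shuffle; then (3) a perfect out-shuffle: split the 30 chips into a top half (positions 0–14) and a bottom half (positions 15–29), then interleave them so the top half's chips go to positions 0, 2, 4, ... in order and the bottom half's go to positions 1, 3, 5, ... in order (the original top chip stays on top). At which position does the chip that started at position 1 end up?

14

Track the chip from position 1 forward through each operation:
  after op 1 (in-shuffle): 1 → 3
  after op 2 (in-shuffle): 3 → 7
  after op 3 (out-shuffle): 7 → 14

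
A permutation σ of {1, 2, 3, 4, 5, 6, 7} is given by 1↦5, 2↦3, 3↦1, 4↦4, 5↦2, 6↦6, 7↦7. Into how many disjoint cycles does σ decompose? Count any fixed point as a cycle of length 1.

4

Cycle decomposition: (1 5 2 3) (4) (6) (7).
4 cycles.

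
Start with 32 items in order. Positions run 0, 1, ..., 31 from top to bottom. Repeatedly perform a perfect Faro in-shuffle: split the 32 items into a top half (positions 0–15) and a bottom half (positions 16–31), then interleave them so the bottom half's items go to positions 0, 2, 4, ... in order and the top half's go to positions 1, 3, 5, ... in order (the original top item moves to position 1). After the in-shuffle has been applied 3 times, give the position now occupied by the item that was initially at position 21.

Track the item's position through each in-shuffle:
21 → 10 → 21 → 10

10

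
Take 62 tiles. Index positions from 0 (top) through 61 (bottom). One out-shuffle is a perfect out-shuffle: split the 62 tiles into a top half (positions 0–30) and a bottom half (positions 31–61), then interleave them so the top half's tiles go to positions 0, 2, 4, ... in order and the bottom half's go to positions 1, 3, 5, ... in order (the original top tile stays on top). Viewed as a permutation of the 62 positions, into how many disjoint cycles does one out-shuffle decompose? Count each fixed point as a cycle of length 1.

3

Trace each unvisited position around until it returns:
(0) (1 2 4 8 16 32 ... len 60) (61)
3 cycles in total.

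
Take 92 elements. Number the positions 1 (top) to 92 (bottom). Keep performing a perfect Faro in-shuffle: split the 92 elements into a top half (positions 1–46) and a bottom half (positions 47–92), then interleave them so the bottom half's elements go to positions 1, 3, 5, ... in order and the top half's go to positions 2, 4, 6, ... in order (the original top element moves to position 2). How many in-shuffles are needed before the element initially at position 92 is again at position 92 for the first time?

Follow position 92 under repeated in-shuffles:
92 → 91 → 89 → 85 → 77 → 61 → 29 → 58 → 23 → 46 → 92
It first returns after 10 in-shuffles.

10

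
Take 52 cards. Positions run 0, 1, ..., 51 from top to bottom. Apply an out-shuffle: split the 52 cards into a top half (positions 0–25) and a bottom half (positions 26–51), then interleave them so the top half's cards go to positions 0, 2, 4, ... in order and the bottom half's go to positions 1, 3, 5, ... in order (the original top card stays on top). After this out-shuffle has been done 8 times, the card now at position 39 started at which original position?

39

Work backwards from position 39, undoing one out-shuffle at a time:
39 ← 45 ← 48 ← 24 ← 12 ← 6 ← 3 ← 27 ← 39
So the card now at position 39 started at position 39.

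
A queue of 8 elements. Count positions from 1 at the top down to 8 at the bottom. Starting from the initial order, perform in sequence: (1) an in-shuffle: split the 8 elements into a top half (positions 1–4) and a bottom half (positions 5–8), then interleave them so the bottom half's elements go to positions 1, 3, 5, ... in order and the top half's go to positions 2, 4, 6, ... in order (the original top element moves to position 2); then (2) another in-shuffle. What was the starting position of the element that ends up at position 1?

Undo the operations in reverse order, starting from position 1:
  undo op 2 (in-shuffle, from bottom half): 1 ← 5
  undo op 1 (in-shuffle, from bottom half): 5 ← 7
So the element at position 1 came from original position 7.

7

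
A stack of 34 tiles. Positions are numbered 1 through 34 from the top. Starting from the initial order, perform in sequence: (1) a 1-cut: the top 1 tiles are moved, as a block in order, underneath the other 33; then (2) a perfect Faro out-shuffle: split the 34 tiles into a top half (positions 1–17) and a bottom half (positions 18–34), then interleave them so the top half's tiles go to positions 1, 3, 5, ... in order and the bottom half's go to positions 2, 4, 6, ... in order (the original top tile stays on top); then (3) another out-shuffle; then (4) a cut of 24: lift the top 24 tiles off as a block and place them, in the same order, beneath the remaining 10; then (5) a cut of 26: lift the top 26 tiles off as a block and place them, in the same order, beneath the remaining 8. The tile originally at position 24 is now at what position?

7

Track the tile from position 24 forward through each operation:
  after op 1 (cut 1): 24 → 23
  after op 2 (out-shuffle): 23 → 12
  after op 3 (out-shuffle): 12 → 23
  after op 4 (cut 24): 23 → 33
  after op 5 (cut 26): 33 → 7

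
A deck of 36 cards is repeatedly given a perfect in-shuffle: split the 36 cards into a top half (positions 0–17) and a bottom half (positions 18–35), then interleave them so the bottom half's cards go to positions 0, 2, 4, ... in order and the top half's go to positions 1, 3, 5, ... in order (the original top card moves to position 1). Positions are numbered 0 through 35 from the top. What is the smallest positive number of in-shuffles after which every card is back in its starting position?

The in-shuffle permutes the 36 positions with cycle lengths [36].
Every card is home exactly when every cycle has completed a whole number of laps, i.e. after lcm(36) = 36 in-shuffles.

36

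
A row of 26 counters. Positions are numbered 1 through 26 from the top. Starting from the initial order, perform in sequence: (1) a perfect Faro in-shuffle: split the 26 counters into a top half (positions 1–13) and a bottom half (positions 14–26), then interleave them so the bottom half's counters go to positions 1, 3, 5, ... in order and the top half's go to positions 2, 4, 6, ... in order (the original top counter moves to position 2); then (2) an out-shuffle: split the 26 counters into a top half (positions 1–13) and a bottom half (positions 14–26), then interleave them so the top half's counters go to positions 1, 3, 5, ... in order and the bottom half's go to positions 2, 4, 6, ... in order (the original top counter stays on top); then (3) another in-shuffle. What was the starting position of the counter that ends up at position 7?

18

Undo the operations in reverse order, starting from position 7:
  undo op 3 (in-shuffle, from bottom half): 7 ← 17
  undo op 2 (out-shuffle, from top half): 17 ← 9
  undo op 1 (in-shuffle, from bottom half): 9 ← 18
So the counter at position 7 came from original position 18.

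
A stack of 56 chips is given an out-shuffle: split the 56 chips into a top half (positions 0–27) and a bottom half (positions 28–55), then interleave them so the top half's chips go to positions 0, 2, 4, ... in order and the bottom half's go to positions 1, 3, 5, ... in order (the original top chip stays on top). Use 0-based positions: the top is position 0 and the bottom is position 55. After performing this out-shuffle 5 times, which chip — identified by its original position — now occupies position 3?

19

Work backwards from position 3, undoing one out-shuffle at a time:
3 ← 29 ← 42 ← 21 ← 38 ← 19
So the chip now at position 3 started at position 19.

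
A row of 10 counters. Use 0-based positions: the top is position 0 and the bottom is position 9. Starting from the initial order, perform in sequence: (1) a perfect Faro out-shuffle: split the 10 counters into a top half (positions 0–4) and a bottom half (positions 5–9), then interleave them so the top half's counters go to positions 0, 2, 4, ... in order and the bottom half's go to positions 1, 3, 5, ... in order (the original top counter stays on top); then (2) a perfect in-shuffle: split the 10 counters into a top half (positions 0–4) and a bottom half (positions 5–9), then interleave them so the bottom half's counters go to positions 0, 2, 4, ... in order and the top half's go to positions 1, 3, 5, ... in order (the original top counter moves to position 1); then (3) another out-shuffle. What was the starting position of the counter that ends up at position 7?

9

Undo the operations in reverse order, starting from position 7:
  undo op 3 (out-shuffle, from bottom half): 7 ← 8
  undo op 2 (in-shuffle, from bottom half): 8 ← 9
  undo op 1 (out-shuffle, from bottom half): 9 ← 9
So the counter at position 7 came from original position 9.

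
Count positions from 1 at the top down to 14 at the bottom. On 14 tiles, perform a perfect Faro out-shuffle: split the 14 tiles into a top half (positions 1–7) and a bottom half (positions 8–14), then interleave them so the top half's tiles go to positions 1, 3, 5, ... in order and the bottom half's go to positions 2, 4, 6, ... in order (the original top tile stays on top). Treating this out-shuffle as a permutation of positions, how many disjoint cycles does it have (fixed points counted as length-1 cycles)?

Trace each unvisited position around until it returns:
(1) (2 3 5 9 4 7 ... len 12) (14)
3 cycles in total.

3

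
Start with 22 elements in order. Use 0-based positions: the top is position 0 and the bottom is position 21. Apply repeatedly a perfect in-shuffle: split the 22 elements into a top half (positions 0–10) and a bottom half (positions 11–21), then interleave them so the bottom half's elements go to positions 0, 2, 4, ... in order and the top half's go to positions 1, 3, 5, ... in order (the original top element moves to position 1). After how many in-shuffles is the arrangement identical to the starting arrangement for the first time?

The in-shuffle permutes the 22 positions with cycle lengths [11, 11].
Every element is home exactly when every cycle has completed a whole number of laps, i.e. after lcm(11) = 11 in-shuffles.

11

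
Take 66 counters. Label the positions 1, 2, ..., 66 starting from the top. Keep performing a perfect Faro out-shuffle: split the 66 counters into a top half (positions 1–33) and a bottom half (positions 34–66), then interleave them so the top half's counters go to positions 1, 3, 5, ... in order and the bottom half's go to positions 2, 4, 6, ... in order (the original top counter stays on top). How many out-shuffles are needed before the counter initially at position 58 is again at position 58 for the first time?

12

Follow position 58 under repeated out-shuffles:
58 → 50 → 34 → 2 → 3 → 5 → 9 → 17 → 33 → 65 → 64 → 62 → 58
It first returns after 12 out-shuffles.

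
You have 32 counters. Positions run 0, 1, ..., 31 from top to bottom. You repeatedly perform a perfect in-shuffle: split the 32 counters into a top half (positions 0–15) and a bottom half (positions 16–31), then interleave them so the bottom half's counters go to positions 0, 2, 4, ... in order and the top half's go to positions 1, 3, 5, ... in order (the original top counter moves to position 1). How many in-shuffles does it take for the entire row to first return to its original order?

10

The in-shuffle permutes the 32 positions with cycle lengths [2, 10, 10, 10].
Every counter is home exactly when every cycle has completed a whole number of laps, i.e. after lcm(2, 10) = 10 in-shuffles.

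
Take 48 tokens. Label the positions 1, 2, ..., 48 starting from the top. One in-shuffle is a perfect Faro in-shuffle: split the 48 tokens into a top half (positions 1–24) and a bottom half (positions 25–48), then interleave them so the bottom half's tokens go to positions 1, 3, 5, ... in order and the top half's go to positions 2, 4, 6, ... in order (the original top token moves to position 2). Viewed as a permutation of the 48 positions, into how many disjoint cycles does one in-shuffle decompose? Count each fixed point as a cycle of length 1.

Trace each unvisited position around until it returns:
(1 2 4 8 16 32 ... len 21) (3 6 12 24 48 47 ... len 21) (7 14 28) (21 42 35)
4 cycles in total.

4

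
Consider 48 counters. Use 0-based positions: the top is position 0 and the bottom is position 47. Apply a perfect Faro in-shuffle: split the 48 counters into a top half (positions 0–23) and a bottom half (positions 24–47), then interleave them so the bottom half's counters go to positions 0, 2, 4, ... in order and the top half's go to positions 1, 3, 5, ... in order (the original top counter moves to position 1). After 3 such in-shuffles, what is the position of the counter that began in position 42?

Track the counter's position through each in-shuffle:
42 → 36 → 24 → 0

0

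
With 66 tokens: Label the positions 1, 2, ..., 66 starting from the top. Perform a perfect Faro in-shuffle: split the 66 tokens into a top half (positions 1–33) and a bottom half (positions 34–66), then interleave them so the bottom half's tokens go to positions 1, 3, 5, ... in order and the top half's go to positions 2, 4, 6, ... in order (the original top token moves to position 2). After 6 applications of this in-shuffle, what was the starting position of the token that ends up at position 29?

35

Work backwards from position 29, undoing one in-shuffle at a time:
29 ← 48 ← 24 ← 12 ← 6 ← 3 ← 35
So the token now at position 29 started at position 35.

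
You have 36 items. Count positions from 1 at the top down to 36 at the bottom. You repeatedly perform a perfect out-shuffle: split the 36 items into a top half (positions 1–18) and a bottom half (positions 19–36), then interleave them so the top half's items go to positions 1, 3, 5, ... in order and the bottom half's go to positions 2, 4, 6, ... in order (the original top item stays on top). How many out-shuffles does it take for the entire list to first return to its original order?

The out-shuffle permutes the 36 positions with cycle lengths [1, 1, 3, 3, 4, 12, 12].
Every item is home exactly when every cycle has completed a whole number of laps, i.e. after lcm(1, 3, 4, 12) = 12 out-shuffles.

12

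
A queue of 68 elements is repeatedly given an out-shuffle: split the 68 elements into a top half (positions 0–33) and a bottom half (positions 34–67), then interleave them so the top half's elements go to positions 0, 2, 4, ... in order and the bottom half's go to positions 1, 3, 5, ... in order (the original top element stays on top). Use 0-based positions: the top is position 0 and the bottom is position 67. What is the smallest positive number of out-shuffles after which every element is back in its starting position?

66

The out-shuffle permutes the 68 positions with cycle lengths [1, 1, 66].
Every element is home exactly when every cycle has completed a whole number of laps, i.e. after lcm(1, 66) = 66 out-shuffles.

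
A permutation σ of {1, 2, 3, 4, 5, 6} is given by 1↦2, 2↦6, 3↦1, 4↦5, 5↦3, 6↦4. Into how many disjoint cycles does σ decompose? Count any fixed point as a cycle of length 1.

1

Cycle decomposition: (1 2 6 4 5 3).
1 cycle.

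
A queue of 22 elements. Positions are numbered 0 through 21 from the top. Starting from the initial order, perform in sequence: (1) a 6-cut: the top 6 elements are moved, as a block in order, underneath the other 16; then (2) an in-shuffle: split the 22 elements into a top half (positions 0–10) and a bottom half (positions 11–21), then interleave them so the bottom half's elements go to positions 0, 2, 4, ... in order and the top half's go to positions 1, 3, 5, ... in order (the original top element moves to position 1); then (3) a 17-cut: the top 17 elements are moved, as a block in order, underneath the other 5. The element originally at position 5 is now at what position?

3

Track the element from position 5 forward through each operation:
  after op 1 (cut 6): 5 → 21
  after op 2 (in-shuffle): 21 → 20
  after op 3 (cut 17): 20 → 3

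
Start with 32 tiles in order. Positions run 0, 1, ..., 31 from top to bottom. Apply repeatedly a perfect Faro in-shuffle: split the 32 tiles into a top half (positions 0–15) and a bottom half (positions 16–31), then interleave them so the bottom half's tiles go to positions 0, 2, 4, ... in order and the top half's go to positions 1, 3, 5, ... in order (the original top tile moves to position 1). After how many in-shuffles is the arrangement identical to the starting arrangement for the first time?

The in-shuffle permutes the 32 positions with cycle lengths [2, 10, 10, 10].
Every tile is home exactly when every cycle has completed a whole number of laps, i.e. after lcm(2, 10) = 10 in-shuffles.

10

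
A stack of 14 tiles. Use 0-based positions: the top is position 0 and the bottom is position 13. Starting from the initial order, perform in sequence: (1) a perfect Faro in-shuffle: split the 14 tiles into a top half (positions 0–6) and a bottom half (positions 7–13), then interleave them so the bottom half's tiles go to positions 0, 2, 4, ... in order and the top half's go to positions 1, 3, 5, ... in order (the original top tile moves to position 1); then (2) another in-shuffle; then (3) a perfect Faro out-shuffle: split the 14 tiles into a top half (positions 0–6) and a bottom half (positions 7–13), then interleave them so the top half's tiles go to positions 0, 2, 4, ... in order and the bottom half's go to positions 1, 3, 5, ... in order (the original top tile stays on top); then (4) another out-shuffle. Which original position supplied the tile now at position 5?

Undo the operations in reverse order, starting from position 5:
  undo op 4 (out-shuffle, from bottom half): 5 ← 9
  undo op 3 (out-shuffle, from bottom half): 9 ← 11
  undo op 2 (in-shuffle, from top half): 11 ← 5
  undo op 1 (in-shuffle, from top half): 5 ← 2
So the tile at position 5 came from original position 2.

2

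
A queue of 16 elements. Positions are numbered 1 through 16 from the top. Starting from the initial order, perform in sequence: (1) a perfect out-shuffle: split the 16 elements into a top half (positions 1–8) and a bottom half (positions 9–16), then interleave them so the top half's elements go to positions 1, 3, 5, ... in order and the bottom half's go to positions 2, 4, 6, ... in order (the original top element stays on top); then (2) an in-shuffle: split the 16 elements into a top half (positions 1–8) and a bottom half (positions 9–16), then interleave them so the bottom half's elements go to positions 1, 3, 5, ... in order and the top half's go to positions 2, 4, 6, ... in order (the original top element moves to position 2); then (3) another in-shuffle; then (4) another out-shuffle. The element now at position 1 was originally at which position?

7

Undo the operations in reverse order, starting from position 1:
  undo op 4 (out-shuffle, from top half): 1 ← 1
  undo op 3 (in-shuffle, from bottom half): 1 ← 9
  undo op 2 (in-shuffle, from bottom half): 9 ← 13
  undo op 1 (out-shuffle, from top half): 13 ← 7
So the element at position 1 came from original position 7.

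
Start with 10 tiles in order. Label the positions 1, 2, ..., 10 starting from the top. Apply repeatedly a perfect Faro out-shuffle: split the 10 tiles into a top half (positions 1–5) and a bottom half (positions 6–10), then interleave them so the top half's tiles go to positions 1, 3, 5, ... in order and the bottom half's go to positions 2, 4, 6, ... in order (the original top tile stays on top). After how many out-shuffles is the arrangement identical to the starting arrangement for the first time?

The out-shuffle permutes the 10 positions with cycle lengths [1, 1, 2, 6].
Every tile is home exactly when every cycle has completed a whole number of laps, i.e. after lcm(1, 2, 6) = 6 out-shuffles.

6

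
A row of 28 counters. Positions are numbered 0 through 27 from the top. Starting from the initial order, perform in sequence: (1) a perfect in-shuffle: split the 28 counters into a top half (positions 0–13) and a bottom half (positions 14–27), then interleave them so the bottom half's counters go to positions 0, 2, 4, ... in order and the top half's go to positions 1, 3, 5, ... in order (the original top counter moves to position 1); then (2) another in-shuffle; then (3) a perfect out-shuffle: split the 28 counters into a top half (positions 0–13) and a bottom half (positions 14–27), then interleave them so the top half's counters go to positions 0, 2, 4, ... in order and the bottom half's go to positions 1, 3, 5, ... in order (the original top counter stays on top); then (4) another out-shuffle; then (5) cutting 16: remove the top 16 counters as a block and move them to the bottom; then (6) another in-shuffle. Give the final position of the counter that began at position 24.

Track the counter from position 24 forward through each operation:
  after op 1 (in-shuffle): 24 → 20
  after op 2 (in-shuffle): 20 → 12
  after op 3 (out-shuffle): 12 → 24
  after op 4 (out-shuffle): 24 → 21
  after op 5 (cut 16): 21 → 5
  after op 6 (in-shuffle): 5 → 11

11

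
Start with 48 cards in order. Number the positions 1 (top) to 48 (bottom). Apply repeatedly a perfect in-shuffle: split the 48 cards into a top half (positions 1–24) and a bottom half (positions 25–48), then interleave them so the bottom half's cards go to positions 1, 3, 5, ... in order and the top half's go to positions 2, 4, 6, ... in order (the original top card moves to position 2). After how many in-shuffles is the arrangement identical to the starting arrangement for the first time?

The in-shuffle permutes the 48 positions with cycle lengths [3, 3, 21, 21].
Every card is home exactly when every cycle has completed a whole number of laps, i.e. after lcm(3, 21) = 21 in-shuffles.

21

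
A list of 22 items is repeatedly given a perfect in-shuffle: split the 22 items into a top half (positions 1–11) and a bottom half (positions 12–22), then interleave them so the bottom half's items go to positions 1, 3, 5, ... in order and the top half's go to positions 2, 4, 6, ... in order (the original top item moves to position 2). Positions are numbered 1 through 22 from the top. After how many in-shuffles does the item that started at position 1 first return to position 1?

11

Follow position 1 under repeated in-shuffles:
1 → 2 → 4 → 8 → 16 → 9 → 18 → 13 → 3 → 6 → 12 → 1
It first returns after 11 in-shuffles.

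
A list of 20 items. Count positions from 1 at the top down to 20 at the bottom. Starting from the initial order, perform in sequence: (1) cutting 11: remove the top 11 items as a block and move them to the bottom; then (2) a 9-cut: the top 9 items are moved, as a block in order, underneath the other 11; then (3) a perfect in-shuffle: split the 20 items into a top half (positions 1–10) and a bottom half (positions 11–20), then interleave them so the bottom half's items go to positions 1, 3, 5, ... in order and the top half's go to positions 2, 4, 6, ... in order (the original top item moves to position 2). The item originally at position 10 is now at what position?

Track the item from position 10 forward through each operation:
  after op 1 (cut 11): 10 → 19
  after op 2 (cut 9): 19 → 10
  after op 3 (in-shuffle): 10 → 20

20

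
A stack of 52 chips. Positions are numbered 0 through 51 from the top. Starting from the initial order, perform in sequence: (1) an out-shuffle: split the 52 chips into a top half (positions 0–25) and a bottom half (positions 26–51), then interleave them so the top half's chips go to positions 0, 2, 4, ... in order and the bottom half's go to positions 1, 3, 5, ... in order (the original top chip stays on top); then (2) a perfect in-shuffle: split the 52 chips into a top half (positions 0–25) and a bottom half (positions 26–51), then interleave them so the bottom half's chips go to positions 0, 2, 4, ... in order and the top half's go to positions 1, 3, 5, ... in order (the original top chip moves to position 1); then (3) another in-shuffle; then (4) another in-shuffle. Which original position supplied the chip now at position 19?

14

Undo the operations in reverse order, starting from position 19:
  undo op 4 (in-shuffle, from top half): 19 ← 9
  undo op 3 (in-shuffle, from top half): 9 ← 4
  undo op 2 (in-shuffle, from bottom half): 4 ← 28
  undo op 1 (out-shuffle, from top half): 28 ← 14
So the chip at position 19 came from original position 14.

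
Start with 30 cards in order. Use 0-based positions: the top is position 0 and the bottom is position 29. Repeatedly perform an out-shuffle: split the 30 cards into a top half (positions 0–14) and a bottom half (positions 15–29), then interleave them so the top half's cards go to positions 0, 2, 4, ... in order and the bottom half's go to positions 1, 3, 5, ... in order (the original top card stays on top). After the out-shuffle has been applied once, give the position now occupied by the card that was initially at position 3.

6

Track the card's position through each out-shuffle:
3 → 6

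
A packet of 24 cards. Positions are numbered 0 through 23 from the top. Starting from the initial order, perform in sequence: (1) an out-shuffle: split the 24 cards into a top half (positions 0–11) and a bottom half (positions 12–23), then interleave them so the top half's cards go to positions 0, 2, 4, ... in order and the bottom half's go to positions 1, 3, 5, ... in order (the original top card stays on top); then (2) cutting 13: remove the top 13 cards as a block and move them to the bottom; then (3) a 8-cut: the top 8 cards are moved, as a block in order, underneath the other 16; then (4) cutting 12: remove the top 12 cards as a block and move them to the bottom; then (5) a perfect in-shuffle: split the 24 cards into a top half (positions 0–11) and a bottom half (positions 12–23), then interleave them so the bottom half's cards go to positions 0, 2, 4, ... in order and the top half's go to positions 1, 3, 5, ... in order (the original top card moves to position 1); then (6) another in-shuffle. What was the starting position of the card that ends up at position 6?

8

Undo the operations in reverse order, starting from position 6:
  undo op 6 (in-shuffle, from bottom half): 6 ← 15
  undo op 5 (in-shuffle, from top half): 15 ← 7
  undo op 4 (cut 12): 7 ← 19
  undo op 3 (cut 8): 19 ← 3
  undo op 2 (cut 13): 3 ← 16
  undo op 1 (out-shuffle, from top half): 16 ← 8
So the card at position 6 came from original position 8.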